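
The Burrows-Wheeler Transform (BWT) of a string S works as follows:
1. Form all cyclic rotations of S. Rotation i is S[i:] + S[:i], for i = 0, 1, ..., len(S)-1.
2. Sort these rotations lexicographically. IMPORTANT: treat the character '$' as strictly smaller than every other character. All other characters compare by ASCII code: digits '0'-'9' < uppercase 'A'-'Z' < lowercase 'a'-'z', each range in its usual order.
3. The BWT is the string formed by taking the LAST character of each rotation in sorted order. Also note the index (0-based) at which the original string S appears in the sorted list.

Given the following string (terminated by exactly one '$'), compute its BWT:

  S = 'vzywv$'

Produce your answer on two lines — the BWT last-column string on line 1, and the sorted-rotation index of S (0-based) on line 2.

Answer: vw$yzv
2

Derivation:
All 6 rotations (rotation i = S[i:]+S[:i]):
  rot[0] = vzywv$
  rot[1] = zywv$v
  rot[2] = ywv$vz
  rot[3] = wv$vzy
  rot[4] = v$vzyw
  rot[5] = $vzywv
Sorted (with $ < everything):
  sorted[0] = $vzywv  (last char: 'v')
  sorted[1] = v$vzyw  (last char: 'w')
  sorted[2] = vzywv$  (last char: '$')
  sorted[3] = wv$vzy  (last char: 'y')
  sorted[4] = ywv$vz  (last char: 'z')
  sorted[5] = zywv$v  (last char: 'v')
Last column: vw$yzv
Original string S is at sorted index 2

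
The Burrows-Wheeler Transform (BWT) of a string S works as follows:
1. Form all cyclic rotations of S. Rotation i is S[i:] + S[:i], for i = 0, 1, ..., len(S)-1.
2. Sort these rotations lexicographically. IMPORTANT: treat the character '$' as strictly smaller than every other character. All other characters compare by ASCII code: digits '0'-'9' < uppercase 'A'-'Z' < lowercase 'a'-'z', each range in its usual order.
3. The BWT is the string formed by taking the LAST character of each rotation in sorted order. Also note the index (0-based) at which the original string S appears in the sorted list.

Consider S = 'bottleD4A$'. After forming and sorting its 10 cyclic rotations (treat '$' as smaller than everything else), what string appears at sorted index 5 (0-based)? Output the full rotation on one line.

Answer: eD4A$bottl

Derivation:
All 10 rotations (rotation i = S[i:]+S[:i]):
  rot[0] = bottleD4A$
  rot[1] = ottleD4A$b
  rot[2] = ttleD4A$bo
  rot[3] = tleD4A$bot
  rot[4] = leD4A$bott
  rot[5] = eD4A$bottl
  rot[6] = D4A$bottle
  rot[7] = 4A$bottleD
  rot[8] = A$bottleD4
  rot[9] = $bottleD4A
Sorted (with $ < everything):
  sorted[0] = $bottleD4A
  sorted[1] = 4A$bottleD
  sorted[2] = A$bottleD4
  sorted[3] = D4A$bottle
  sorted[4] = bottleD4A$
  sorted[5] = eD4A$bottl
  sorted[6] = leD4A$bott
  sorted[7] = ottleD4A$b
  sorted[8] = tleD4A$bot
  sorted[9] = ttleD4A$bo
sorted[5] = eD4A$bottl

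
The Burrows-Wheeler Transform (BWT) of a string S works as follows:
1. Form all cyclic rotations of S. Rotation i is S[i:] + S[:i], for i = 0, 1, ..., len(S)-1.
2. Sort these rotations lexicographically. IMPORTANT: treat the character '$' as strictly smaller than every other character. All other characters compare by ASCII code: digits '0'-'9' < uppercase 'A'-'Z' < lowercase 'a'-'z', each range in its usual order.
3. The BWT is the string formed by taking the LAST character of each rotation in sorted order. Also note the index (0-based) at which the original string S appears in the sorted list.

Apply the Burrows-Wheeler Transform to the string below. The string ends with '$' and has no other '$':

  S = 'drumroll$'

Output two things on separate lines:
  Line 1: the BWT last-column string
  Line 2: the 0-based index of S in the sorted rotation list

All 9 rotations (rotation i = S[i:]+S[:i]):
  rot[0] = drumroll$
  rot[1] = rumroll$d
  rot[2] = umroll$dr
  rot[3] = mroll$dru
  rot[4] = roll$drum
  rot[5] = oll$drumr
  rot[6] = ll$drumro
  rot[7] = l$drumrol
  rot[8] = $drumroll
Sorted (with $ < everything):
  sorted[0] = $drumroll  (last char: 'l')
  sorted[1] = drumroll$  (last char: '$')
  sorted[2] = l$drumrol  (last char: 'l')
  sorted[3] = ll$drumro  (last char: 'o')
  sorted[4] = mroll$dru  (last char: 'u')
  sorted[5] = oll$drumr  (last char: 'r')
  sorted[6] = roll$drum  (last char: 'm')
  sorted[7] = rumroll$d  (last char: 'd')
  sorted[8] = umroll$dr  (last char: 'r')
Last column: l$lourmdr
Original string S is at sorted index 1

Answer: l$lourmdr
1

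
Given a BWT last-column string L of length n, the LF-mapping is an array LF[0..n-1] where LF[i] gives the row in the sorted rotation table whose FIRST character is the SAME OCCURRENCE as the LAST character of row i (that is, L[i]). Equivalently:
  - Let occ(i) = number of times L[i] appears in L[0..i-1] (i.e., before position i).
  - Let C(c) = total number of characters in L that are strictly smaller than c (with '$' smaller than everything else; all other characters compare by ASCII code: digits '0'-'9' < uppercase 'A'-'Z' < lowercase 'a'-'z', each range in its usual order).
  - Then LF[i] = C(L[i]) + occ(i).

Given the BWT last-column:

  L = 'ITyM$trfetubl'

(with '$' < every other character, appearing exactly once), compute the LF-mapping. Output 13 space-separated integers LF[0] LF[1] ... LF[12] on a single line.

Answer: 1 3 12 2 0 9 8 6 5 10 11 4 7

Derivation:
Char counts: '$':1, 'I':1, 'M':1, 'T':1, 'b':1, 'e':1, 'f':1, 'l':1, 'r':1, 't':2, 'u':1, 'y':1
C (first-col start): C('$')=0, C('I')=1, C('M')=2, C('T')=3, C('b')=4, C('e')=5, C('f')=6, C('l')=7, C('r')=8, C('t')=9, C('u')=11, C('y')=12
L[0]='I': occ=0, LF[0]=C('I')+0=1+0=1
L[1]='T': occ=0, LF[1]=C('T')+0=3+0=3
L[2]='y': occ=0, LF[2]=C('y')+0=12+0=12
L[3]='M': occ=0, LF[3]=C('M')+0=2+0=2
L[4]='$': occ=0, LF[4]=C('$')+0=0+0=0
L[5]='t': occ=0, LF[5]=C('t')+0=9+0=9
L[6]='r': occ=0, LF[6]=C('r')+0=8+0=8
L[7]='f': occ=0, LF[7]=C('f')+0=6+0=6
L[8]='e': occ=0, LF[8]=C('e')+0=5+0=5
L[9]='t': occ=1, LF[9]=C('t')+1=9+1=10
L[10]='u': occ=0, LF[10]=C('u')+0=11+0=11
L[11]='b': occ=0, LF[11]=C('b')+0=4+0=4
L[12]='l': occ=0, LF[12]=C('l')+0=7+0=7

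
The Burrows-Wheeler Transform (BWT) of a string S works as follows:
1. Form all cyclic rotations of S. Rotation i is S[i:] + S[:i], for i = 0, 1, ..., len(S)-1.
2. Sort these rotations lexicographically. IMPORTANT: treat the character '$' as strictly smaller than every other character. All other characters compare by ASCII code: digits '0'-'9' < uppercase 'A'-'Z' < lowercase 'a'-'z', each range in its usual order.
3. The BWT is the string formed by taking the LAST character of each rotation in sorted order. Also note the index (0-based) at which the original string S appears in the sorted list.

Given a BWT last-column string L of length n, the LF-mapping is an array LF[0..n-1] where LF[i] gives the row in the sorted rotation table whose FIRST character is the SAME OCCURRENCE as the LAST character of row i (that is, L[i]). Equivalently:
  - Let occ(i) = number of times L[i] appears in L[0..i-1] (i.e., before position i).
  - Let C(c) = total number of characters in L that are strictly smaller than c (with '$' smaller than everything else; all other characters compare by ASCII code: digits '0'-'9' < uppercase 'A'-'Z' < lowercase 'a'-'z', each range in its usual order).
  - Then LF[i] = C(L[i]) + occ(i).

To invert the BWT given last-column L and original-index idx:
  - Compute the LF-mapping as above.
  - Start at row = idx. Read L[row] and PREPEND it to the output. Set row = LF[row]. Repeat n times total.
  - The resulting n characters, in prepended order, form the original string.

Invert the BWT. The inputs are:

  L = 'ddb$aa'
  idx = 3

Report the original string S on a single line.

Answer: badad$

Derivation:
LF mapping: 4 5 3 0 1 2
Walk LF starting at row 3, prepending L[row]:
  step 1: row=3, L[3]='$', prepend. Next row=LF[3]=0
  step 2: row=0, L[0]='d', prepend. Next row=LF[0]=4
  step 3: row=4, L[4]='a', prepend. Next row=LF[4]=1
  step 4: row=1, L[1]='d', prepend. Next row=LF[1]=5
  step 5: row=5, L[5]='a', prepend. Next row=LF[5]=2
  step 6: row=2, L[2]='b', prepend. Next row=LF[2]=3
Reversed output: badad$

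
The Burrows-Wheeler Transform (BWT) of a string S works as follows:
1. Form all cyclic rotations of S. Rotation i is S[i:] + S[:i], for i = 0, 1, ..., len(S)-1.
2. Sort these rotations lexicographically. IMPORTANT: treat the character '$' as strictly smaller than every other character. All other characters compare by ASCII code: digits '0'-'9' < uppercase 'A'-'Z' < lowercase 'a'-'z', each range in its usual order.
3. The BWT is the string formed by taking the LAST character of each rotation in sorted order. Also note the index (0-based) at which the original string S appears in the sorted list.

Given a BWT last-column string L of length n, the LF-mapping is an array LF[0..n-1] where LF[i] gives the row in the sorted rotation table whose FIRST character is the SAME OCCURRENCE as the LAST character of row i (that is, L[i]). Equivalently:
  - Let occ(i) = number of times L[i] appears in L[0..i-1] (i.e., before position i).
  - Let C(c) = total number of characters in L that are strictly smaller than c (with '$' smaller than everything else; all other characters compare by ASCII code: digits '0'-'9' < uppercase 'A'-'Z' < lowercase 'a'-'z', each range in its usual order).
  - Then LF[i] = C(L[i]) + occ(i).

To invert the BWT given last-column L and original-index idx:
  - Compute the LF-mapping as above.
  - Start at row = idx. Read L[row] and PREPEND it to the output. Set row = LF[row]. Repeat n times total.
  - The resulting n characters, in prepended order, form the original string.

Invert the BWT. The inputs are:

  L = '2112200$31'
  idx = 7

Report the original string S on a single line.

LF mapping: 6 3 4 7 8 1 2 0 9 5
Walk LF starting at row 7, prepending L[row]:
  step 1: row=7, L[7]='$', prepend. Next row=LF[7]=0
  step 2: row=0, L[0]='2', prepend. Next row=LF[0]=6
  step 3: row=6, L[6]='0', prepend. Next row=LF[6]=2
  step 4: row=2, L[2]='1', prepend. Next row=LF[2]=4
  step 5: row=4, L[4]='2', prepend. Next row=LF[4]=8
  step 6: row=8, L[8]='3', prepend. Next row=LF[8]=9
  step 7: row=9, L[9]='1', prepend. Next row=LF[9]=5
  step 8: row=5, L[5]='0', prepend. Next row=LF[5]=1
  step 9: row=1, L[1]='1', prepend. Next row=LF[1]=3
  step 10: row=3, L[3]='2', prepend. Next row=LF[3]=7
Reversed output: 210132102$

Answer: 210132102$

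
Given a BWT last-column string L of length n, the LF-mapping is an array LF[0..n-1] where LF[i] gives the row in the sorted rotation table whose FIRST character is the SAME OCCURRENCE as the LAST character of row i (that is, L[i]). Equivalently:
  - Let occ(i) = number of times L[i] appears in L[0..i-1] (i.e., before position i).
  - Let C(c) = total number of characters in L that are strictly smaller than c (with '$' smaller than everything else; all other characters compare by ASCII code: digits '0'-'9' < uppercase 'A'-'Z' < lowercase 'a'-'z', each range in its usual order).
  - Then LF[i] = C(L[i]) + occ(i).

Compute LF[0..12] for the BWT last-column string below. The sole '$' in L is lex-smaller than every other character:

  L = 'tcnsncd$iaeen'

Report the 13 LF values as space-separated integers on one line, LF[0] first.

Answer: 12 2 8 11 9 3 4 0 7 1 5 6 10

Derivation:
Char counts: '$':1, 'a':1, 'c':2, 'd':1, 'e':2, 'i':1, 'n':3, 's':1, 't':1
C (first-col start): C('$')=0, C('a')=1, C('c')=2, C('d')=4, C('e')=5, C('i')=7, C('n')=8, C('s')=11, C('t')=12
L[0]='t': occ=0, LF[0]=C('t')+0=12+0=12
L[1]='c': occ=0, LF[1]=C('c')+0=2+0=2
L[2]='n': occ=0, LF[2]=C('n')+0=8+0=8
L[3]='s': occ=0, LF[3]=C('s')+0=11+0=11
L[4]='n': occ=1, LF[4]=C('n')+1=8+1=9
L[5]='c': occ=1, LF[5]=C('c')+1=2+1=3
L[6]='d': occ=0, LF[6]=C('d')+0=4+0=4
L[7]='$': occ=0, LF[7]=C('$')+0=0+0=0
L[8]='i': occ=0, LF[8]=C('i')+0=7+0=7
L[9]='a': occ=0, LF[9]=C('a')+0=1+0=1
L[10]='e': occ=0, LF[10]=C('e')+0=5+0=5
L[11]='e': occ=1, LF[11]=C('e')+1=5+1=6
L[12]='n': occ=2, LF[12]=C('n')+2=8+2=10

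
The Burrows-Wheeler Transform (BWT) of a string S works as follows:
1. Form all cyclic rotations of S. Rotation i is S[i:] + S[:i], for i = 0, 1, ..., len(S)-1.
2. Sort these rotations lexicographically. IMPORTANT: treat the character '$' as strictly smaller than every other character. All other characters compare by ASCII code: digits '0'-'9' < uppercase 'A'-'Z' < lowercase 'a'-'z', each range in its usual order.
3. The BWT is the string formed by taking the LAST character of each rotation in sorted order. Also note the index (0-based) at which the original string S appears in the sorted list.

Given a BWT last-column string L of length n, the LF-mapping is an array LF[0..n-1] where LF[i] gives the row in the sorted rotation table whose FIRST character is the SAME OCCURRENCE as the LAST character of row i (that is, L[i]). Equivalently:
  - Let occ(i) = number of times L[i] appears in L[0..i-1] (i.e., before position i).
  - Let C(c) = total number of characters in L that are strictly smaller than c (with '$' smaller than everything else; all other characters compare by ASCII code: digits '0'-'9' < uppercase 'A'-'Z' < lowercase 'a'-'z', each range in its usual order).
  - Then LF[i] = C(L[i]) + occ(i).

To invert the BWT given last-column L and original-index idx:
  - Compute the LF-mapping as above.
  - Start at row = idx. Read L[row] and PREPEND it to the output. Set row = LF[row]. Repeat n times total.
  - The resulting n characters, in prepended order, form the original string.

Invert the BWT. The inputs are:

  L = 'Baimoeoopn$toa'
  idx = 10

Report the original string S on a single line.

LF mapping: 1 2 5 6 8 4 9 10 12 7 0 13 11 3
Walk LF starting at row 10, prepending L[row]:
  step 1: row=10, L[10]='$', prepend. Next row=LF[10]=0
  step 2: row=0, L[0]='B', prepend. Next row=LF[0]=1
  step 3: row=1, L[1]='a', prepend. Next row=LF[1]=2
  step 4: row=2, L[2]='i', prepend. Next row=LF[2]=5
  step 5: row=5, L[5]='e', prepend. Next row=LF[5]=4
  step 6: row=4, L[4]='o', prepend. Next row=LF[4]=8
  step 7: row=8, L[8]='p', prepend. Next row=LF[8]=12
  step 8: row=12, L[12]='o', prepend. Next row=LF[12]=11
  step 9: row=11, L[11]='t', prepend. Next row=LF[11]=13
  step 10: row=13, L[13]='a', prepend. Next row=LF[13]=3
  step 11: row=3, L[3]='m', prepend. Next row=LF[3]=6
  step 12: row=6, L[6]='o', prepend. Next row=LF[6]=9
  step 13: row=9, L[9]='n', prepend. Next row=LF[9]=7
  step 14: row=7, L[7]='o', prepend. Next row=LF[7]=10
Reversed output: onomatopoeiaB$

Answer: onomatopoeiaB$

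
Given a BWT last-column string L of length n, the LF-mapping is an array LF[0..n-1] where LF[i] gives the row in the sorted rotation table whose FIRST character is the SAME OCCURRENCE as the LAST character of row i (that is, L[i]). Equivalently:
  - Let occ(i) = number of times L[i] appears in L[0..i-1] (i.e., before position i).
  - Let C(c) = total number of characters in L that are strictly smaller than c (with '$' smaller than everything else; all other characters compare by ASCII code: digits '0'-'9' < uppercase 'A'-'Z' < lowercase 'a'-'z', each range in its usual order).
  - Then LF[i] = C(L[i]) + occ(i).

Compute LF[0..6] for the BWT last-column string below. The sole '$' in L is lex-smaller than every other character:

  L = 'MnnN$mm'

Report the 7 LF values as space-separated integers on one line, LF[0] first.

Char counts: '$':1, 'M':1, 'N':1, 'm':2, 'n':2
C (first-col start): C('$')=0, C('M')=1, C('N')=2, C('m')=3, C('n')=5
L[0]='M': occ=0, LF[0]=C('M')+0=1+0=1
L[1]='n': occ=0, LF[1]=C('n')+0=5+0=5
L[2]='n': occ=1, LF[2]=C('n')+1=5+1=6
L[3]='N': occ=0, LF[3]=C('N')+0=2+0=2
L[4]='$': occ=0, LF[4]=C('$')+0=0+0=0
L[5]='m': occ=0, LF[5]=C('m')+0=3+0=3
L[6]='m': occ=1, LF[6]=C('m')+1=3+1=4

Answer: 1 5 6 2 0 3 4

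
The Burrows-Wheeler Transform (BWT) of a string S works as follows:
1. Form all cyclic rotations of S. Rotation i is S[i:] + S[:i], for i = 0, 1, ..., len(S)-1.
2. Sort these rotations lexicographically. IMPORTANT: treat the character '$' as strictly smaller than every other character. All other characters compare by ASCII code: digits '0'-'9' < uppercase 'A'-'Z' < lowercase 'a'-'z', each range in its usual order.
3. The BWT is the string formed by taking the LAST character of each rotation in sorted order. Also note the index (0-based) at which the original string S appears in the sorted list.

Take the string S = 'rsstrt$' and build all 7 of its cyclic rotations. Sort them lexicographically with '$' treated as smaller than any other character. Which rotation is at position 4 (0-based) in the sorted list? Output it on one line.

Answer: strt$rs

Derivation:
All 7 rotations (rotation i = S[i:]+S[:i]):
  rot[0] = rsstrt$
  rot[1] = sstrt$r
  rot[2] = strt$rs
  rot[3] = trt$rss
  rot[4] = rt$rsst
  rot[5] = t$rsstr
  rot[6] = $rsstrt
Sorted (with $ < everything):
  sorted[0] = $rsstrt
  sorted[1] = rsstrt$
  sorted[2] = rt$rsst
  sorted[3] = sstrt$r
  sorted[4] = strt$rs
  sorted[5] = t$rsstr
  sorted[6] = trt$rss
sorted[4] = strt$rs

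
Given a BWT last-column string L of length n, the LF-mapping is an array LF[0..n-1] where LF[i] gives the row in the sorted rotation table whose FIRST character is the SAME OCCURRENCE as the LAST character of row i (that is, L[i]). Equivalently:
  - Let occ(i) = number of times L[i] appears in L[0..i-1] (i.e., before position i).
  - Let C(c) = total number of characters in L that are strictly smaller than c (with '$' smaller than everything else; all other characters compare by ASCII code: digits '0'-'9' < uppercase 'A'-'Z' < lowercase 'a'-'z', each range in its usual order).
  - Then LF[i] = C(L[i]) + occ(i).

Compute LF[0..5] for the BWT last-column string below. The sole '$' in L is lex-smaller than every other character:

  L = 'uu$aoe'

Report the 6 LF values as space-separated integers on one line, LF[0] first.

Char counts: '$':1, 'a':1, 'e':1, 'o':1, 'u':2
C (first-col start): C('$')=0, C('a')=1, C('e')=2, C('o')=3, C('u')=4
L[0]='u': occ=0, LF[0]=C('u')+0=4+0=4
L[1]='u': occ=1, LF[1]=C('u')+1=4+1=5
L[2]='$': occ=0, LF[2]=C('$')+0=0+0=0
L[3]='a': occ=0, LF[3]=C('a')+0=1+0=1
L[4]='o': occ=0, LF[4]=C('o')+0=3+0=3
L[5]='e': occ=0, LF[5]=C('e')+0=2+0=2

Answer: 4 5 0 1 3 2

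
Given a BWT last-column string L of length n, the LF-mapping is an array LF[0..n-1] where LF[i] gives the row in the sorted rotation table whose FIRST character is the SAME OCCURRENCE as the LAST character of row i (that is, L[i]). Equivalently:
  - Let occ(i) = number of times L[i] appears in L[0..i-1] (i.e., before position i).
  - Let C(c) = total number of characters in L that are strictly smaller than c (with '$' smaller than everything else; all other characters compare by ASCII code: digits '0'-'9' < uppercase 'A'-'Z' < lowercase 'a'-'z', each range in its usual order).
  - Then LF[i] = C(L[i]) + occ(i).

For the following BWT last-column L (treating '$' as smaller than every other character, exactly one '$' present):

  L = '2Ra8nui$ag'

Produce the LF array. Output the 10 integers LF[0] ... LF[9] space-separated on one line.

Char counts: '$':1, '2':1, '8':1, 'R':1, 'a':2, 'g':1, 'i':1, 'n':1, 'u':1
C (first-col start): C('$')=0, C('2')=1, C('8')=2, C('R')=3, C('a')=4, C('g')=6, C('i')=7, C('n')=8, C('u')=9
L[0]='2': occ=0, LF[0]=C('2')+0=1+0=1
L[1]='R': occ=0, LF[1]=C('R')+0=3+0=3
L[2]='a': occ=0, LF[2]=C('a')+0=4+0=4
L[3]='8': occ=0, LF[3]=C('8')+0=2+0=2
L[4]='n': occ=0, LF[4]=C('n')+0=8+0=8
L[5]='u': occ=0, LF[5]=C('u')+0=9+0=9
L[6]='i': occ=0, LF[6]=C('i')+0=7+0=7
L[7]='$': occ=0, LF[7]=C('$')+0=0+0=0
L[8]='a': occ=1, LF[8]=C('a')+1=4+1=5
L[9]='g': occ=0, LF[9]=C('g')+0=6+0=6

Answer: 1 3 4 2 8 9 7 0 5 6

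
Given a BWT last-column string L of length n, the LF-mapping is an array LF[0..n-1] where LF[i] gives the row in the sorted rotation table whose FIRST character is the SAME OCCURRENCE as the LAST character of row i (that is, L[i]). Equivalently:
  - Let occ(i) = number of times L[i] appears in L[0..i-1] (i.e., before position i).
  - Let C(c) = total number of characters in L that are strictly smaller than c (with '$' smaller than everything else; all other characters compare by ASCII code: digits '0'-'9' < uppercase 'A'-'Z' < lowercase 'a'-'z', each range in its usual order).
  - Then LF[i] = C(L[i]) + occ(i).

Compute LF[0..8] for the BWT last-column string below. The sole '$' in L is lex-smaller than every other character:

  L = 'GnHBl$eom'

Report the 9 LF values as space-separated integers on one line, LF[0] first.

Answer: 2 7 3 1 5 0 4 8 6

Derivation:
Char counts: '$':1, 'B':1, 'G':1, 'H':1, 'e':1, 'l':1, 'm':1, 'n':1, 'o':1
C (first-col start): C('$')=0, C('B')=1, C('G')=2, C('H')=3, C('e')=4, C('l')=5, C('m')=6, C('n')=7, C('o')=8
L[0]='G': occ=0, LF[0]=C('G')+0=2+0=2
L[1]='n': occ=0, LF[1]=C('n')+0=7+0=7
L[2]='H': occ=0, LF[2]=C('H')+0=3+0=3
L[3]='B': occ=0, LF[3]=C('B')+0=1+0=1
L[4]='l': occ=0, LF[4]=C('l')+0=5+0=5
L[5]='$': occ=0, LF[5]=C('$')+0=0+0=0
L[6]='e': occ=0, LF[6]=C('e')+0=4+0=4
L[7]='o': occ=0, LF[7]=C('o')+0=8+0=8
L[8]='m': occ=0, LF[8]=C('m')+0=6+0=6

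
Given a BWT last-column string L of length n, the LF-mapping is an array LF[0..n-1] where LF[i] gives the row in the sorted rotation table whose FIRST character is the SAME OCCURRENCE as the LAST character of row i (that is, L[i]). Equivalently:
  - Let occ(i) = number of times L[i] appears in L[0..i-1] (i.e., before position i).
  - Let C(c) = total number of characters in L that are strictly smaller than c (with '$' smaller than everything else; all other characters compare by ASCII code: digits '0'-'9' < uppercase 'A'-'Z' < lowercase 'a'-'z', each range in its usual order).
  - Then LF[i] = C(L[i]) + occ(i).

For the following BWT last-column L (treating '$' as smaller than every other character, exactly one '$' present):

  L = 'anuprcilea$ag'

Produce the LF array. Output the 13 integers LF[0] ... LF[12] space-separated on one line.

Answer: 1 9 12 10 11 4 7 8 5 2 0 3 6

Derivation:
Char counts: '$':1, 'a':3, 'c':1, 'e':1, 'g':1, 'i':1, 'l':1, 'n':1, 'p':1, 'r':1, 'u':1
C (first-col start): C('$')=0, C('a')=1, C('c')=4, C('e')=5, C('g')=6, C('i')=7, C('l')=8, C('n')=9, C('p')=10, C('r')=11, C('u')=12
L[0]='a': occ=0, LF[0]=C('a')+0=1+0=1
L[1]='n': occ=0, LF[1]=C('n')+0=9+0=9
L[2]='u': occ=0, LF[2]=C('u')+0=12+0=12
L[3]='p': occ=0, LF[3]=C('p')+0=10+0=10
L[4]='r': occ=0, LF[4]=C('r')+0=11+0=11
L[5]='c': occ=0, LF[5]=C('c')+0=4+0=4
L[6]='i': occ=0, LF[6]=C('i')+0=7+0=7
L[7]='l': occ=0, LF[7]=C('l')+0=8+0=8
L[8]='e': occ=0, LF[8]=C('e')+0=5+0=5
L[9]='a': occ=1, LF[9]=C('a')+1=1+1=2
L[10]='$': occ=0, LF[10]=C('$')+0=0+0=0
L[11]='a': occ=2, LF[11]=C('a')+2=1+2=3
L[12]='g': occ=0, LF[12]=C('g')+0=6+0=6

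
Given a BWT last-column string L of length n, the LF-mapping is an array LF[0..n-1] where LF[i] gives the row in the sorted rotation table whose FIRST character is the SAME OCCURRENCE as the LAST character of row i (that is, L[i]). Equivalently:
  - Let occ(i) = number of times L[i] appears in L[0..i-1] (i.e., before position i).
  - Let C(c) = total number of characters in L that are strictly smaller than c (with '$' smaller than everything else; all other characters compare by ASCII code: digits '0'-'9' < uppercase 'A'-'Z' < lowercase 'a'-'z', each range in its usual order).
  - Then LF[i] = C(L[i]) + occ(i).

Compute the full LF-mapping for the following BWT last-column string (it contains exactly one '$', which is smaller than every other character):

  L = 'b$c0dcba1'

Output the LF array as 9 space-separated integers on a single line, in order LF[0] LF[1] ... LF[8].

Char counts: '$':1, '0':1, '1':1, 'a':1, 'b':2, 'c':2, 'd':1
C (first-col start): C('$')=0, C('0')=1, C('1')=2, C('a')=3, C('b')=4, C('c')=6, C('d')=8
L[0]='b': occ=0, LF[0]=C('b')+0=4+0=4
L[1]='$': occ=0, LF[1]=C('$')+0=0+0=0
L[2]='c': occ=0, LF[2]=C('c')+0=6+0=6
L[3]='0': occ=0, LF[3]=C('0')+0=1+0=1
L[4]='d': occ=0, LF[4]=C('d')+0=8+0=8
L[5]='c': occ=1, LF[5]=C('c')+1=6+1=7
L[6]='b': occ=1, LF[6]=C('b')+1=4+1=5
L[7]='a': occ=0, LF[7]=C('a')+0=3+0=3
L[8]='1': occ=0, LF[8]=C('1')+0=2+0=2

Answer: 4 0 6 1 8 7 5 3 2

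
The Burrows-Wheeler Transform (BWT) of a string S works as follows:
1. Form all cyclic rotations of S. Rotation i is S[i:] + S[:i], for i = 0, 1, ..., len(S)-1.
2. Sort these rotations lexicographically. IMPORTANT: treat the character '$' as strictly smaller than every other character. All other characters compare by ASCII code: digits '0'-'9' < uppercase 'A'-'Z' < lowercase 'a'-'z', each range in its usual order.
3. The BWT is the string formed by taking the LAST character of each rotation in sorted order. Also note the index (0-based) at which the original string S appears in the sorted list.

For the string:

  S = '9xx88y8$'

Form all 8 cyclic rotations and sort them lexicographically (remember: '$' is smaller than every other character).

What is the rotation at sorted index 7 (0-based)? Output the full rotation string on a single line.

Answer: y8$9xx88

Derivation:
All 8 rotations (rotation i = S[i:]+S[:i]):
  rot[0] = 9xx88y8$
  rot[1] = xx88y8$9
  rot[2] = x88y8$9x
  rot[3] = 88y8$9xx
  rot[4] = 8y8$9xx8
  rot[5] = y8$9xx88
  rot[6] = 8$9xx88y
  rot[7] = $9xx88y8
Sorted (with $ < everything):
  sorted[0] = $9xx88y8
  sorted[1] = 8$9xx88y
  sorted[2] = 88y8$9xx
  sorted[3] = 8y8$9xx8
  sorted[4] = 9xx88y8$
  sorted[5] = x88y8$9x
  sorted[6] = xx88y8$9
  sorted[7] = y8$9xx88
sorted[7] = y8$9xx88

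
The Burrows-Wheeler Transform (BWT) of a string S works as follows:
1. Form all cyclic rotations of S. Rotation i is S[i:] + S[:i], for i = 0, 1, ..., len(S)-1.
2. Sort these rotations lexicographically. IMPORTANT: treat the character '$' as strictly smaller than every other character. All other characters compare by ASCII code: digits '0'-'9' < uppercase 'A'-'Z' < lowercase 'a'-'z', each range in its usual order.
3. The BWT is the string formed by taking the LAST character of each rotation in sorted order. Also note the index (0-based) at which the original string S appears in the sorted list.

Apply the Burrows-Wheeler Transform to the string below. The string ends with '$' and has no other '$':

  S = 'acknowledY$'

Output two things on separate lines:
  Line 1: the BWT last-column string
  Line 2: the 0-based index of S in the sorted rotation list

Answer: Yd$aelcwkno
2

Derivation:
All 11 rotations (rotation i = S[i:]+S[:i]):
  rot[0] = acknowledY$
  rot[1] = cknowledY$a
  rot[2] = knowledY$ac
  rot[3] = nowledY$ack
  rot[4] = owledY$ackn
  rot[5] = wledY$ackno
  rot[6] = ledY$acknow
  rot[7] = edY$acknowl
  rot[8] = dY$acknowle
  rot[9] = Y$acknowled
  rot[10] = $acknowledY
Sorted (with $ < everything):
  sorted[0] = $acknowledY  (last char: 'Y')
  sorted[1] = Y$acknowled  (last char: 'd')
  sorted[2] = acknowledY$  (last char: '$')
  sorted[3] = cknowledY$a  (last char: 'a')
  sorted[4] = dY$acknowle  (last char: 'e')
  sorted[5] = edY$acknowl  (last char: 'l')
  sorted[6] = knowledY$ac  (last char: 'c')
  sorted[7] = ledY$acknow  (last char: 'w')
  sorted[8] = nowledY$ack  (last char: 'k')
  sorted[9] = owledY$ackn  (last char: 'n')
  sorted[10] = wledY$ackno  (last char: 'o')
Last column: Yd$aelcwkno
Original string S is at sorted index 2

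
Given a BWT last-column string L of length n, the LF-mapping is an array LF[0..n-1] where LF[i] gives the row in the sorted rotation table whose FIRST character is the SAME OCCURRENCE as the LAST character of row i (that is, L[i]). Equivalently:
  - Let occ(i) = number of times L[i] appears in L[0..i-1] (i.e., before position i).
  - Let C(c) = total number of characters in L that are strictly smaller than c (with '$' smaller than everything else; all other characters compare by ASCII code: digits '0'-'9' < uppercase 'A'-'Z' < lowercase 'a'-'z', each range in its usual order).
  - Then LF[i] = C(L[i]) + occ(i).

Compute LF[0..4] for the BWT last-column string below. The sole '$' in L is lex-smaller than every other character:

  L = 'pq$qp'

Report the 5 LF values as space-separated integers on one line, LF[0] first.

Answer: 1 3 0 4 2

Derivation:
Char counts: '$':1, 'p':2, 'q':2
C (first-col start): C('$')=0, C('p')=1, C('q')=3
L[0]='p': occ=0, LF[0]=C('p')+0=1+0=1
L[1]='q': occ=0, LF[1]=C('q')+0=3+0=3
L[2]='$': occ=0, LF[2]=C('$')+0=0+0=0
L[3]='q': occ=1, LF[3]=C('q')+1=3+1=4
L[4]='p': occ=1, LF[4]=C('p')+1=1+1=2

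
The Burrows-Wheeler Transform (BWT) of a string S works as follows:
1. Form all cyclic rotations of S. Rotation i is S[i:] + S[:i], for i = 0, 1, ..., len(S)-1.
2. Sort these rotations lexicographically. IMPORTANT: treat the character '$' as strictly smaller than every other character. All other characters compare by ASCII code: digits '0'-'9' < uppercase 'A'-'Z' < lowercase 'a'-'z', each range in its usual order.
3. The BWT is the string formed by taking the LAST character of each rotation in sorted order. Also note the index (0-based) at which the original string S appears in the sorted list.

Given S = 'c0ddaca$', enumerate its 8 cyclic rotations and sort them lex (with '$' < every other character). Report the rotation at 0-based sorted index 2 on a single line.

Answer: a$c0ddac

Derivation:
All 8 rotations (rotation i = S[i:]+S[:i]):
  rot[0] = c0ddaca$
  rot[1] = 0ddaca$c
  rot[2] = ddaca$c0
  rot[3] = daca$c0d
  rot[4] = aca$c0dd
  rot[5] = ca$c0dda
  rot[6] = a$c0ddac
  rot[7] = $c0ddaca
Sorted (with $ < everything):
  sorted[0] = $c0ddaca
  sorted[1] = 0ddaca$c
  sorted[2] = a$c0ddac
  sorted[3] = aca$c0dd
  sorted[4] = c0ddaca$
  sorted[5] = ca$c0dda
  sorted[6] = daca$c0d
  sorted[7] = ddaca$c0
sorted[2] = a$c0ddac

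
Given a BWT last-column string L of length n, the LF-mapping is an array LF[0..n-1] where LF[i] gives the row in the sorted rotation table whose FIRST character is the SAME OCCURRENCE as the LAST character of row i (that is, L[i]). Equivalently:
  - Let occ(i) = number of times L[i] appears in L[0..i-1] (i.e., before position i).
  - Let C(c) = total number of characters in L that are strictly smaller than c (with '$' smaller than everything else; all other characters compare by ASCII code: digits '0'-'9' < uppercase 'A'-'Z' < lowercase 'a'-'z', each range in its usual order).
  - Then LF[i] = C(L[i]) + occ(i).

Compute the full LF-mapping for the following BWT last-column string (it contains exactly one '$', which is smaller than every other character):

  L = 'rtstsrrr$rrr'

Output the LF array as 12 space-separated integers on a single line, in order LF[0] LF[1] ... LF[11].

Char counts: '$':1, 'r':7, 's':2, 't':2
C (first-col start): C('$')=0, C('r')=1, C('s')=8, C('t')=10
L[0]='r': occ=0, LF[0]=C('r')+0=1+0=1
L[1]='t': occ=0, LF[1]=C('t')+0=10+0=10
L[2]='s': occ=0, LF[2]=C('s')+0=8+0=8
L[3]='t': occ=1, LF[3]=C('t')+1=10+1=11
L[4]='s': occ=1, LF[4]=C('s')+1=8+1=9
L[5]='r': occ=1, LF[5]=C('r')+1=1+1=2
L[6]='r': occ=2, LF[6]=C('r')+2=1+2=3
L[7]='r': occ=3, LF[7]=C('r')+3=1+3=4
L[8]='$': occ=0, LF[8]=C('$')+0=0+0=0
L[9]='r': occ=4, LF[9]=C('r')+4=1+4=5
L[10]='r': occ=5, LF[10]=C('r')+5=1+5=6
L[11]='r': occ=6, LF[11]=C('r')+6=1+6=7

Answer: 1 10 8 11 9 2 3 4 0 5 6 7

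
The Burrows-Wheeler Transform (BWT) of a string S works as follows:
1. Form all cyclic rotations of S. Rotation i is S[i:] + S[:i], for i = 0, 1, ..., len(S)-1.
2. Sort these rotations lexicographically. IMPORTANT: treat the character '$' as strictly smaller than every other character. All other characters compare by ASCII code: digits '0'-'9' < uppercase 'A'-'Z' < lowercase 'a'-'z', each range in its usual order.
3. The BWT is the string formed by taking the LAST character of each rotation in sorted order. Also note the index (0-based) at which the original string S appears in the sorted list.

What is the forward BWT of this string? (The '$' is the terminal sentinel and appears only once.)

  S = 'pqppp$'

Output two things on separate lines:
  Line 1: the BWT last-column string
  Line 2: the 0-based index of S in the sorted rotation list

All 6 rotations (rotation i = S[i:]+S[:i]):
  rot[0] = pqppp$
  rot[1] = qppp$p
  rot[2] = ppp$pq
  rot[3] = pp$pqp
  rot[4] = p$pqpp
  rot[5] = $pqppp
Sorted (with $ < everything):
  sorted[0] = $pqppp  (last char: 'p')
  sorted[1] = p$pqpp  (last char: 'p')
  sorted[2] = pp$pqp  (last char: 'p')
  sorted[3] = ppp$pq  (last char: 'q')
  sorted[4] = pqppp$  (last char: '$')
  sorted[5] = qppp$p  (last char: 'p')
Last column: pppq$p
Original string S is at sorted index 4

Answer: pppq$p
4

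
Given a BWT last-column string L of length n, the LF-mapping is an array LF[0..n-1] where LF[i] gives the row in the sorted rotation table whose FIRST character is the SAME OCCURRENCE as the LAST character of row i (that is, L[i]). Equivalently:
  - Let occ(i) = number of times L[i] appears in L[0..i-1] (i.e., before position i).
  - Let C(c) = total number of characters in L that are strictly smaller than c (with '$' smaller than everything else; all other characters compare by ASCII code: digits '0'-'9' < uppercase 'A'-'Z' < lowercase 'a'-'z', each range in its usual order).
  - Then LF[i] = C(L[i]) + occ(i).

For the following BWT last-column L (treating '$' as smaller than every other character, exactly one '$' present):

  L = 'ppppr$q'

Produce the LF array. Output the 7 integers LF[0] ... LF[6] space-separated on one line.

Char counts: '$':1, 'p':4, 'q':1, 'r':1
C (first-col start): C('$')=0, C('p')=1, C('q')=5, C('r')=6
L[0]='p': occ=0, LF[0]=C('p')+0=1+0=1
L[1]='p': occ=1, LF[1]=C('p')+1=1+1=2
L[2]='p': occ=2, LF[2]=C('p')+2=1+2=3
L[3]='p': occ=3, LF[3]=C('p')+3=1+3=4
L[4]='r': occ=0, LF[4]=C('r')+0=6+0=6
L[5]='$': occ=0, LF[5]=C('$')+0=0+0=0
L[6]='q': occ=0, LF[6]=C('q')+0=5+0=5

Answer: 1 2 3 4 6 0 5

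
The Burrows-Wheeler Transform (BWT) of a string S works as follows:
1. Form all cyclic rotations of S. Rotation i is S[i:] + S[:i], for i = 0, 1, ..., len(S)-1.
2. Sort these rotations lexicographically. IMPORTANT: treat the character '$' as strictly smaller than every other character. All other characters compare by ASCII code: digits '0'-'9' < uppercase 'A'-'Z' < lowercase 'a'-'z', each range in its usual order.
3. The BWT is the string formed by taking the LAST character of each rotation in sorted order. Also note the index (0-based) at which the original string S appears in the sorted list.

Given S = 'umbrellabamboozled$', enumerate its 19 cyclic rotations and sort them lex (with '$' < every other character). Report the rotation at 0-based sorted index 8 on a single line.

Answer: ellabamboozled$umbr

Derivation:
All 19 rotations (rotation i = S[i:]+S[:i]):
  rot[0] = umbrellabamboozled$
  rot[1] = mbrellabamboozled$u
  rot[2] = brellabamboozled$um
  rot[3] = rellabamboozled$umb
  rot[4] = ellabamboozled$umbr
  rot[5] = llabamboozled$umbre
  rot[6] = labamboozled$umbrel
  rot[7] = abamboozled$umbrell
  rot[8] = bamboozled$umbrella
  rot[9] = amboozled$umbrellab
  rot[10] = mboozled$umbrellaba
  rot[11] = boozled$umbrellabam
  rot[12] = oozled$umbrellabamb
  rot[13] = ozled$umbrellabambo
  rot[14] = zled$umbrellabamboo
  rot[15] = led$umbrellabambooz
  rot[16] = ed$umbrellabamboozl
  rot[17] = d$umbrellabamboozle
  rot[18] = $umbrellabamboozled
Sorted (with $ < everything):
  sorted[0] = $umbrellabamboozled
  sorted[1] = abamboozled$umbrell
  sorted[2] = amboozled$umbrellab
  sorted[3] = bamboozled$umbrella
  sorted[4] = boozled$umbrellabam
  sorted[5] = brellabamboozled$um
  sorted[6] = d$umbrellabamboozle
  sorted[7] = ed$umbrellabamboozl
  sorted[8] = ellabamboozled$umbr
  sorted[9] = labamboozled$umbrel
  sorted[10] = led$umbrellabambooz
  sorted[11] = llabamboozled$umbre
  sorted[12] = mboozled$umbrellaba
  sorted[13] = mbrellabamboozled$u
  sorted[14] = oozled$umbrellabamb
  sorted[15] = ozled$umbrellabambo
  sorted[16] = rellabamboozled$umb
  sorted[17] = umbrellabamboozled$
  sorted[18] = zled$umbrellabamboo
sorted[8] = ellabamboozled$umbr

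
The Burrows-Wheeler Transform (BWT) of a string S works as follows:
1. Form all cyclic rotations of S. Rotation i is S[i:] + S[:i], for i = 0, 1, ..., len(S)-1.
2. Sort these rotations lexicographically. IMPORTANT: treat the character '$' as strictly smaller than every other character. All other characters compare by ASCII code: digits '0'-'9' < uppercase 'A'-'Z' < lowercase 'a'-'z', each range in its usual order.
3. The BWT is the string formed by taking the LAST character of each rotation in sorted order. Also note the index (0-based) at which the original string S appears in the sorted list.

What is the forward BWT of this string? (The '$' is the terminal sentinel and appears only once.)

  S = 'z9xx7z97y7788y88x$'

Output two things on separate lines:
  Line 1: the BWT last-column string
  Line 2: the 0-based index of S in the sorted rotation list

All 18 rotations (rotation i = S[i:]+S[:i]):
  rot[0] = z9xx7z97y7788y88x$
  rot[1] = 9xx7z97y7788y88x$z
  rot[2] = xx7z97y7788y88x$z9
  rot[3] = x7z97y7788y88x$z9x
  rot[4] = 7z97y7788y88x$z9xx
  rot[5] = z97y7788y88x$z9xx7
  rot[6] = 97y7788y88x$z9xx7z
  rot[7] = 7y7788y88x$z9xx7z9
  rot[8] = y7788y88x$z9xx7z97
  rot[9] = 7788y88x$z9xx7z97y
  rot[10] = 788y88x$z9xx7z97y7
  rot[11] = 88y88x$z9xx7z97y77
  rot[12] = 8y88x$z9xx7z97y778
  rot[13] = y88x$z9xx7z97y7788
  rot[14] = 88x$z9xx7z97y7788y
  rot[15] = 8x$z9xx7z97y7788y8
  rot[16] = x$z9xx7z97y7788y88
  rot[17] = $z9xx7z97y7788y88x
Sorted (with $ < everything):
  sorted[0] = $z9xx7z97y7788y88x  (last char: 'x')
  sorted[1] = 7788y88x$z9xx7z97y  (last char: 'y')
  sorted[2] = 788y88x$z9xx7z97y7  (last char: '7')
  sorted[3] = 7y7788y88x$z9xx7z9  (last char: '9')
  sorted[4] = 7z97y7788y88x$z9xx  (last char: 'x')
  sorted[5] = 88x$z9xx7z97y7788y  (last char: 'y')
  sorted[6] = 88y88x$z9xx7z97y77  (last char: '7')
  sorted[7] = 8x$z9xx7z97y7788y8  (last char: '8')
  sorted[8] = 8y88x$z9xx7z97y778  (last char: '8')
  sorted[9] = 97y7788y88x$z9xx7z  (last char: 'z')
  sorted[10] = 9xx7z97y7788y88x$z  (last char: 'z')
  sorted[11] = x$z9xx7z97y7788y88  (last char: '8')
  sorted[12] = x7z97y7788y88x$z9x  (last char: 'x')
  sorted[13] = xx7z97y7788y88x$z9  (last char: '9')
  sorted[14] = y7788y88x$z9xx7z97  (last char: '7')
  sorted[15] = y88x$z9xx7z97y7788  (last char: '8')
  sorted[16] = z97y7788y88x$z9xx7  (last char: '7')
  sorted[17] = z9xx7z97y7788y88x$  (last char: '$')
Last column: xy79xy788zz8x9787$
Original string S is at sorted index 17

Answer: xy79xy788zz8x9787$
17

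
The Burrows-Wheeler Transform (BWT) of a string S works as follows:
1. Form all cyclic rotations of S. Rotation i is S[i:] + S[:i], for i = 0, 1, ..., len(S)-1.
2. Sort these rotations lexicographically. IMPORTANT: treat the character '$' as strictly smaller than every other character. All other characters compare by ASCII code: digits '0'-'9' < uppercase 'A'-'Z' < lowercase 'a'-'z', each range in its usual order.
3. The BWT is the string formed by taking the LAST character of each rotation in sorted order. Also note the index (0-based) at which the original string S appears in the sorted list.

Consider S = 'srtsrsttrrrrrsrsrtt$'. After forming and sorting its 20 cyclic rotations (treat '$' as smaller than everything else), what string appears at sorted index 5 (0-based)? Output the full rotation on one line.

Answer: rsrsrtt$srtsrsttrrrr

Derivation:
All 20 rotations (rotation i = S[i:]+S[:i]):
  rot[0] = srtsrsttrrrrrsrsrtt$
  rot[1] = rtsrsttrrrrrsrsrtt$s
  rot[2] = tsrsttrrrrrsrsrtt$sr
  rot[3] = srsttrrrrrsrsrtt$srt
  rot[4] = rsttrrrrrsrsrtt$srts
  rot[5] = sttrrrrrsrsrtt$srtsr
  rot[6] = ttrrrrrsrsrtt$srtsrs
  rot[7] = trrrrrsrsrtt$srtsrst
  rot[8] = rrrrrsrsrtt$srtsrstt
  rot[9] = rrrrsrsrtt$srtsrsttr
  rot[10] = rrrsrsrtt$srtsrsttrr
  rot[11] = rrsrsrtt$srtsrsttrrr
  rot[12] = rsrsrtt$srtsrsttrrrr
  rot[13] = srsrtt$srtsrsttrrrrr
  rot[14] = rsrtt$srtsrsttrrrrrs
  rot[15] = srtt$srtsrsttrrrrrsr
  rot[16] = rtt$srtsrsttrrrrrsrs
  rot[17] = tt$srtsrsttrrrrrsrsr
  rot[18] = t$srtsrsttrrrrrsrsrt
  rot[19] = $srtsrsttrrrrrsrsrtt
Sorted (with $ < everything):
  sorted[0] = $srtsrsttrrrrrsrsrtt
  sorted[1] = rrrrrsrsrtt$srtsrstt
  sorted[2] = rrrrsrsrtt$srtsrsttr
  sorted[3] = rrrsrsrtt$srtsrsttrr
  sorted[4] = rrsrsrtt$srtsrsttrrr
  sorted[5] = rsrsrtt$srtsrsttrrrr
  sorted[6] = rsrtt$srtsrsttrrrrrs
  sorted[7] = rsttrrrrrsrsrtt$srts
  sorted[8] = rtsrsttrrrrrsrsrtt$s
  sorted[9] = rtt$srtsrsttrrrrrsrs
  sorted[10] = srsrtt$srtsrsttrrrrr
  sorted[11] = srsttrrrrrsrsrtt$srt
  sorted[12] = srtsrsttrrrrrsrsrtt$
  sorted[13] = srtt$srtsrsttrrrrrsr
  sorted[14] = sttrrrrrsrsrtt$srtsr
  sorted[15] = t$srtsrsttrrrrrsrsrt
  sorted[16] = trrrrrsrsrtt$srtsrst
  sorted[17] = tsrsttrrrrrsrsrtt$sr
  sorted[18] = tt$srtsrsttrrrrrsrsr
  sorted[19] = ttrrrrrsrsrtt$srtsrs
sorted[5] = rsrsrtt$srtsrsttrrrr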